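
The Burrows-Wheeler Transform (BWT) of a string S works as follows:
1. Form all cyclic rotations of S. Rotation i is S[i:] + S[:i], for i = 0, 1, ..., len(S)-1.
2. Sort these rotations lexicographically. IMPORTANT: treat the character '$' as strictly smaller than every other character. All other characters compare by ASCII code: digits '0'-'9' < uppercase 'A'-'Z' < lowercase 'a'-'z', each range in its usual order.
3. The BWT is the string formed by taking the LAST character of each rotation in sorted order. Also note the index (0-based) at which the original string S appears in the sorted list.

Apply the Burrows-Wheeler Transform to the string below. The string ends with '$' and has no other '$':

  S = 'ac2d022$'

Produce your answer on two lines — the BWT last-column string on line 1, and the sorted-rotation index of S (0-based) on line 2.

All 8 rotations (rotation i = S[i:]+S[:i]):
  rot[0] = ac2d022$
  rot[1] = c2d022$a
  rot[2] = 2d022$ac
  rot[3] = d022$ac2
  rot[4] = 022$ac2d
  rot[5] = 22$ac2d0
  rot[6] = 2$ac2d02
  rot[7] = $ac2d022
Sorted (with $ < everything):
  sorted[0] = $ac2d022  (last char: '2')
  sorted[1] = 022$ac2d  (last char: 'd')
  sorted[2] = 2$ac2d02  (last char: '2')
  sorted[3] = 22$ac2d0  (last char: '0')
  sorted[4] = 2d022$ac  (last char: 'c')
  sorted[5] = ac2d022$  (last char: '$')
  sorted[6] = c2d022$a  (last char: 'a')
  sorted[7] = d022$ac2  (last char: '2')
Last column: 2d20c$a2
Original string S is at sorted index 5

Answer: 2d20c$a2
5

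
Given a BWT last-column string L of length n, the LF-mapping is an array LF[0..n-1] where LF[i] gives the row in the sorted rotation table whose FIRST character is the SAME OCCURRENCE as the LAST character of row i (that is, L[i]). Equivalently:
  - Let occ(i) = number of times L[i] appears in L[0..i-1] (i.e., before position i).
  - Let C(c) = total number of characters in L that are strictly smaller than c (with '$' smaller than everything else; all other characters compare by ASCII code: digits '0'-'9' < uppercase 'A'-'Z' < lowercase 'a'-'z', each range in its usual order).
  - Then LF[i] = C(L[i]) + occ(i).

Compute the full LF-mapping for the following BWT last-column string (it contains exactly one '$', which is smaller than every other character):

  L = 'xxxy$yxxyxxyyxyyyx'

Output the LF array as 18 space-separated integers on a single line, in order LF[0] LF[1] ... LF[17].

Answer: 1 2 3 10 0 11 4 5 12 6 7 13 14 8 15 16 17 9

Derivation:
Char counts: '$':1, 'x':9, 'y':8
C (first-col start): C('$')=0, C('x')=1, C('y')=10
L[0]='x': occ=0, LF[0]=C('x')+0=1+0=1
L[1]='x': occ=1, LF[1]=C('x')+1=1+1=2
L[2]='x': occ=2, LF[2]=C('x')+2=1+2=3
L[3]='y': occ=0, LF[3]=C('y')+0=10+0=10
L[4]='$': occ=0, LF[4]=C('$')+0=0+0=0
L[5]='y': occ=1, LF[5]=C('y')+1=10+1=11
L[6]='x': occ=3, LF[6]=C('x')+3=1+3=4
L[7]='x': occ=4, LF[7]=C('x')+4=1+4=5
L[8]='y': occ=2, LF[8]=C('y')+2=10+2=12
L[9]='x': occ=5, LF[9]=C('x')+5=1+5=6
L[10]='x': occ=6, LF[10]=C('x')+6=1+6=7
L[11]='y': occ=3, LF[11]=C('y')+3=10+3=13
L[12]='y': occ=4, LF[12]=C('y')+4=10+4=14
L[13]='x': occ=7, LF[13]=C('x')+7=1+7=8
L[14]='y': occ=5, LF[14]=C('y')+5=10+5=15
L[15]='y': occ=6, LF[15]=C('y')+6=10+6=16
L[16]='y': occ=7, LF[16]=C('y')+7=10+7=17
L[17]='x': occ=8, LF[17]=C('x')+8=1+8=9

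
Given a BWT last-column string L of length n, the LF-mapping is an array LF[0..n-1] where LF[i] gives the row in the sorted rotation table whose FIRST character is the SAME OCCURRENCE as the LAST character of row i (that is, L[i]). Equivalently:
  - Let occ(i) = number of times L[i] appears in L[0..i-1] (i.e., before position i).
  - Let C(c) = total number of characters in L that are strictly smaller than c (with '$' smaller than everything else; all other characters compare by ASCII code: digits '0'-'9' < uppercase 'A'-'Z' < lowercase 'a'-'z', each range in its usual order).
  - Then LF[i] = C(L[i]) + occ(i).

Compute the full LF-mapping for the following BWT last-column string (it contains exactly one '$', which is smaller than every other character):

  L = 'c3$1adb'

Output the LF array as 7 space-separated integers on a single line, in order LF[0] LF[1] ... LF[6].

Char counts: '$':1, '1':1, '3':1, 'a':1, 'b':1, 'c':1, 'd':1
C (first-col start): C('$')=0, C('1')=1, C('3')=2, C('a')=3, C('b')=4, C('c')=5, C('d')=6
L[0]='c': occ=0, LF[0]=C('c')+0=5+0=5
L[1]='3': occ=0, LF[1]=C('3')+0=2+0=2
L[2]='$': occ=0, LF[2]=C('$')+0=0+0=0
L[3]='1': occ=0, LF[3]=C('1')+0=1+0=1
L[4]='a': occ=0, LF[4]=C('a')+0=3+0=3
L[5]='d': occ=0, LF[5]=C('d')+0=6+0=6
L[6]='b': occ=0, LF[6]=C('b')+0=4+0=4

Answer: 5 2 0 1 3 6 4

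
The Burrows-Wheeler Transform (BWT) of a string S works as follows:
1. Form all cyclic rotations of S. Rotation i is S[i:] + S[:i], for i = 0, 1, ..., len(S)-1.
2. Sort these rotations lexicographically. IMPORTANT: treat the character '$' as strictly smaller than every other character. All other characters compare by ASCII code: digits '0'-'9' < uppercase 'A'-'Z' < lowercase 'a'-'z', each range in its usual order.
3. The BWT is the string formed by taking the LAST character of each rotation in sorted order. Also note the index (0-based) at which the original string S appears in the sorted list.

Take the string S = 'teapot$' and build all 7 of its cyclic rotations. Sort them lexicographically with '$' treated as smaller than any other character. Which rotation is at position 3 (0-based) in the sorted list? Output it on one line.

All 7 rotations (rotation i = S[i:]+S[:i]):
  rot[0] = teapot$
  rot[1] = eapot$t
  rot[2] = apot$te
  rot[3] = pot$tea
  rot[4] = ot$teap
  rot[5] = t$teapo
  rot[6] = $teapot
Sorted (with $ < everything):
  sorted[0] = $teapot
  sorted[1] = apot$te
  sorted[2] = eapot$t
  sorted[3] = ot$teap
  sorted[4] = pot$tea
  sorted[5] = t$teapo
  sorted[6] = teapot$
sorted[3] = ot$teap

Answer: ot$teap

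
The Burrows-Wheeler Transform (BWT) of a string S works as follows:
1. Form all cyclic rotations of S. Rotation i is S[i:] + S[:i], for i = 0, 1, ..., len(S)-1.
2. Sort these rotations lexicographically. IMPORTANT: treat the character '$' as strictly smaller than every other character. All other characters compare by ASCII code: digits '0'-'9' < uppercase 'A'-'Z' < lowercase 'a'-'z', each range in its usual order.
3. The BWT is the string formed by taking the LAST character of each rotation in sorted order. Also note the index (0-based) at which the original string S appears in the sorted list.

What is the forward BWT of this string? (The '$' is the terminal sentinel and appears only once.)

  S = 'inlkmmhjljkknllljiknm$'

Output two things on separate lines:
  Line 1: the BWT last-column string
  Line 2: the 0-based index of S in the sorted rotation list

Answer: mmj$llhjlkiljnlnnmkikk
3

Derivation:
All 22 rotations (rotation i = S[i:]+S[:i]):
  rot[0] = inlkmmhjljkknllljiknm$
  rot[1] = nlkmmhjljkknllljiknm$i
  rot[2] = lkmmhjljkknllljiknm$in
  rot[3] = kmmhjljkknllljiknm$inl
  rot[4] = mmhjljkknllljiknm$inlk
  rot[5] = mhjljkknllljiknm$inlkm
  rot[6] = hjljkknllljiknm$inlkmm
  rot[7] = jljkknllljiknm$inlkmmh
  rot[8] = ljkknllljiknm$inlkmmhj
  rot[9] = jkknllljiknm$inlkmmhjl
  rot[10] = kknllljiknm$inlkmmhjlj
  rot[11] = knllljiknm$inlkmmhjljk
  rot[12] = nllljiknm$inlkmmhjljkk
  rot[13] = llljiknm$inlkmmhjljkkn
  rot[14] = lljiknm$inlkmmhjljkknl
  rot[15] = ljiknm$inlkmmhjljkknll
  rot[16] = jiknm$inlkmmhjljkknlll
  rot[17] = iknm$inlkmmhjljkknlllj
  rot[18] = knm$inlkmmhjljkknlllji
  rot[19] = nm$inlkmmhjljkknllljik
  rot[20] = m$inlkmmhjljkknllljikn
  rot[21] = $inlkmmhjljkknllljiknm
Sorted (with $ < everything):
  sorted[0] = $inlkmmhjljkknllljiknm  (last char: 'm')
  sorted[1] = hjljkknllljiknm$inlkmm  (last char: 'm')
  sorted[2] = iknm$inlkmmhjljkknlllj  (last char: 'j')
  sorted[3] = inlkmmhjljkknllljiknm$  (last char: '$')
  sorted[4] = jiknm$inlkmmhjljkknlll  (last char: 'l')
  sorted[5] = jkknllljiknm$inlkmmhjl  (last char: 'l')
  sorted[6] = jljkknllljiknm$inlkmmh  (last char: 'h')
  sorted[7] = kknllljiknm$inlkmmhjlj  (last char: 'j')
  sorted[8] = kmmhjljkknllljiknm$inl  (last char: 'l')
  sorted[9] = knllljiknm$inlkmmhjljk  (last char: 'k')
  sorted[10] = knm$inlkmmhjljkknlllji  (last char: 'i')
  sorted[11] = ljiknm$inlkmmhjljkknll  (last char: 'l')
  sorted[12] = ljkknllljiknm$inlkmmhj  (last char: 'j')
  sorted[13] = lkmmhjljkknllljiknm$in  (last char: 'n')
  sorted[14] = lljiknm$inlkmmhjljkknl  (last char: 'l')
  sorted[15] = llljiknm$inlkmmhjljkkn  (last char: 'n')
  sorted[16] = m$inlkmmhjljkknllljikn  (last char: 'n')
  sorted[17] = mhjljkknllljiknm$inlkm  (last char: 'm')
  sorted[18] = mmhjljkknllljiknm$inlk  (last char: 'k')
  sorted[19] = nlkmmhjljkknllljiknm$i  (last char: 'i')
  sorted[20] = nllljiknm$inlkmmhjljkk  (last char: 'k')
  sorted[21] = nm$inlkmmhjljkknllljik  (last char: 'k')
Last column: mmj$llhjlkiljnlnnmkikk
Original string S is at sorted index 3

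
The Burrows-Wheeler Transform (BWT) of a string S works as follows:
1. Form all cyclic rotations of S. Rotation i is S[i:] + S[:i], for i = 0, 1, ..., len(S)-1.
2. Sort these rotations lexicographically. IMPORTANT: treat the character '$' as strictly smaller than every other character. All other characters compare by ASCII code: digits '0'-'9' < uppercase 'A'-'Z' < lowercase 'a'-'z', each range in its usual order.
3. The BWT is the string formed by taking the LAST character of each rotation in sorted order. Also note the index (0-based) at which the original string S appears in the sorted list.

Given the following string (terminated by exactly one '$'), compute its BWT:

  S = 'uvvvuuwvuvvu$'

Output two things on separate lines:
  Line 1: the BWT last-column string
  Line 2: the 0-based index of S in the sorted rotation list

All 13 rotations (rotation i = S[i:]+S[:i]):
  rot[0] = uvvvuuwvuvvu$
  rot[1] = vvvuuwvuvvu$u
  rot[2] = vvuuwvuvvu$uv
  rot[3] = vuuwvuvvu$uvv
  rot[4] = uuwvuvvu$uvvv
  rot[5] = uwvuvvu$uvvvu
  rot[6] = wvuvvu$uvvvuu
  rot[7] = vuvvu$uvvvuuw
  rot[8] = uvvu$uvvvuuwv
  rot[9] = vvu$uvvvuuwvu
  rot[10] = vu$uvvvuuwvuv
  rot[11] = u$uvvvuuwvuvv
  rot[12] = $uvvvuuwvuvvu
Sorted (with $ < everything):
  sorted[0] = $uvvvuuwvuvvu  (last char: 'u')
  sorted[1] = u$uvvvuuwvuvv  (last char: 'v')
  sorted[2] = uuwvuvvu$uvvv  (last char: 'v')
  sorted[3] = uvvu$uvvvuuwv  (last char: 'v')
  sorted[4] = uvvvuuwvuvvu$  (last char: '$')
  sorted[5] = uwvuvvu$uvvvu  (last char: 'u')
  sorted[6] = vu$uvvvuuwvuv  (last char: 'v')
  sorted[7] = vuuwvuvvu$uvv  (last char: 'v')
  sorted[8] = vuvvu$uvvvuuw  (last char: 'w')
  sorted[9] = vvu$uvvvuuwvu  (last char: 'u')
  sorted[10] = vvuuwvuvvu$uv  (last char: 'v')
  sorted[11] = vvvuuwvuvvu$u  (last char: 'u')
  sorted[12] = wvuvvu$uvvvuu  (last char: 'u')
Last column: uvvv$uvvwuvuu
Original string S is at sorted index 4

Answer: uvvv$uvvwuvuu
4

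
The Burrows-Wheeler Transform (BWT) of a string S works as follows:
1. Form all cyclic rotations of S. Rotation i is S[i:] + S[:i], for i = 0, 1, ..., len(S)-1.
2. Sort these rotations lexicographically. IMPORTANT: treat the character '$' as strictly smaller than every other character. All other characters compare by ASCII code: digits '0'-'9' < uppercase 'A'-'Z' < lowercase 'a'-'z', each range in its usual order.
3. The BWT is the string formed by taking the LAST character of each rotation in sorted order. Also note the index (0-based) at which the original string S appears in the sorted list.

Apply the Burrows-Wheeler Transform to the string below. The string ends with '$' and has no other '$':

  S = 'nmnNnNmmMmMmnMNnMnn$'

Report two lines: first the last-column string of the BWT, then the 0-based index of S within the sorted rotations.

Answer: nnmmnnMnmMNMnnmNNm$M
18

Derivation:
All 20 rotations (rotation i = S[i:]+S[:i]):
  rot[0] = nmnNnNmmMmMmnMNnMnn$
  rot[1] = mnNnNmmMmMmnMNnMnn$n
  rot[2] = nNnNmmMmMmnMNnMnn$nm
  rot[3] = NnNmmMmMmnMNnMnn$nmn
  rot[4] = nNmmMmMmnMNnMnn$nmnN
  rot[5] = NmmMmMmnMNnMnn$nmnNn
  rot[6] = mmMmMmnMNnMnn$nmnNnN
  rot[7] = mMmMmnMNnMnn$nmnNnNm
  rot[8] = MmMmnMNnMnn$nmnNnNmm
  rot[9] = mMmnMNnMnn$nmnNnNmmM
  rot[10] = MmnMNnMnn$nmnNnNmmMm
  rot[11] = mnMNnMnn$nmnNnNmmMmM
  rot[12] = nMNnMnn$nmnNnNmmMmMm
  rot[13] = MNnMnn$nmnNnNmmMmMmn
  rot[14] = NnMnn$nmnNnNmmMmMmnM
  rot[15] = nMnn$nmnNnNmmMmMmnMN
  rot[16] = Mnn$nmnNnNmmMmMmnMNn
  rot[17] = nn$nmnNnNmmMmMmnMNnM
  rot[18] = n$nmnNnNmmMmMmnMNnMn
  rot[19] = $nmnNnNmmMmMmnMNnMnn
Sorted (with $ < everything):
  sorted[0] = $nmnNnNmmMmMmnMNnMnn  (last char: 'n')
  sorted[1] = MNnMnn$nmnNnNmmMmMmn  (last char: 'n')
  sorted[2] = MmMmnMNnMnn$nmnNnNmm  (last char: 'm')
  sorted[3] = MmnMNnMnn$nmnNnNmmMm  (last char: 'm')
  sorted[4] = Mnn$nmnNnNmmMmMmnMNn  (last char: 'n')
  sorted[5] = NmmMmMmnMNnMnn$nmnNn  (last char: 'n')
  sorted[6] = NnMnn$nmnNnNmmMmMmnM  (last char: 'M')
  sorted[7] = NnNmmMmMmnMNnMnn$nmn  (last char: 'n')
  sorted[8] = mMmMmnMNnMnn$nmnNnNm  (last char: 'm')
  sorted[9] = mMmnMNnMnn$nmnNnNmmM  (last char: 'M')
  sorted[10] = mmMmMmnMNnMnn$nmnNnN  (last char: 'N')
  sorted[11] = mnMNnMnn$nmnNnNmmMmM  (last char: 'M')
  sorted[12] = mnNnNmmMmMmnMNnMnn$n  (last char: 'n')
  sorted[13] = n$nmnNnNmmMmMmnMNnMn  (last char: 'n')
  sorted[14] = nMNnMnn$nmnNnNmmMmMm  (last char: 'm')
  sorted[15] = nMnn$nmnNnNmmMmMmnMN  (last char: 'N')
  sorted[16] = nNmmMmMmnMNnMnn$nmnN  (last char: 'N')
  sorted[17] = nNnNmmMmMmnMNnMnn$nm  (last char: 'm')
  sorted[18] = nmnNnNmmMmMmnMNnMnn$  (last char: '$')
  sorted[19] = nn$nmnNnNmmMmMmnMNnM  (last char: 'M')
Last column: nnmmnnMnmMNMnnmNNm$M
Original string S is at sorted index 18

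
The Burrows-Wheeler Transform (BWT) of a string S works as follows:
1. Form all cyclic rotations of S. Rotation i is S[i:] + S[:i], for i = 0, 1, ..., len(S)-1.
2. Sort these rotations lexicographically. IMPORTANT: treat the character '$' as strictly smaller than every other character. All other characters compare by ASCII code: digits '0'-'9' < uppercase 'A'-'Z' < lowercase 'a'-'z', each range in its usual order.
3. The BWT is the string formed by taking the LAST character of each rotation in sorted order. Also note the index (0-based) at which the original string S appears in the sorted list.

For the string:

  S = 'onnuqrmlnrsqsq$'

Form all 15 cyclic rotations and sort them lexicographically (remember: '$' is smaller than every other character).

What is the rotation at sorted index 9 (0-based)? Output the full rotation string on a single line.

All 15 rotations (rotation i = S[i:]+S[:i]):
  rot[0] = onnuqrmlnrsqsq$
  rot[1] = nnuqrmlnrsqsq$o
  rot[2] = nuqrmlnrsqsq$on
  rot[3] = uqrmlnrsqsq$onn
  rot[4] = qrmlnrsqsq$onnu
  rot[5] = rmlnrsqsq$onnuq
  rot[6] = mlnrsqsq$onnuqr
  rot[7] = lnrsqsq$onnuqrm
  rot[8] = nrsqsq$onnuqrml
  rot[9] = rsqsq$onnuqrmln
  rot[10] = sqsq$onnuqrmlnr
  rot[11] = qsq$onnuqrmlnrs
  rot[12] = sq$onnuqrmlnrsq
  rot[13] = q$onnuqrmlnrsqs
  rot[14] = $onnuqrmlnrsqsq
Sorted (with $ < everything):
  sorted[0] = $onnuqrmlnrsqsq
  sorted[1] = lnrsqsq$onnuqrm
  sorted[2] = mlnrsqsq$onnuqr
  sorted[3] = nnuqrmlnrsqsq$o
  sorted[4] = nrsqsq$onnuqrml
  sorted[5] = nuqrmlnrsqsq$on
  sorted[6] = onnuqrmlnrsqsq$
  sorted[7] = q$onnuqrmlnrsqs
  sorted[8] = qrmlnrsqsq$onnu
  sorted[9] = qsq$onnuqrmlnrs
  sorted[10] = rmlnrsqsq$onnuq
  sorted[11] = rsqsq$onnuqrmln
  sorted[12] = sq$onnuqrmlnrsq
  sorted[13] = sqsq$onnuqrmlnr
  sorted[14] = uqrmlnrsqsq$onn
sorted[9] = qsq$onnuqrmlnrs

Answer: qsq$onnuqrmlnrs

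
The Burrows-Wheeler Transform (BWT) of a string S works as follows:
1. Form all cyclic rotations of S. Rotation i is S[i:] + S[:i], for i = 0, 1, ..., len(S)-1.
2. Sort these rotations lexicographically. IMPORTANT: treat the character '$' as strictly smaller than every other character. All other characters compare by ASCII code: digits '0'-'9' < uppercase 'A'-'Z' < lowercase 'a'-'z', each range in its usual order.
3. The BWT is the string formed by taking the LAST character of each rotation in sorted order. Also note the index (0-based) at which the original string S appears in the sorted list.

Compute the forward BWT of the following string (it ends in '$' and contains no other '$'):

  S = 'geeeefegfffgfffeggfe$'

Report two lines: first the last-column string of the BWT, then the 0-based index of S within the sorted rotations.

All 21 rotations (rotation i = S[i:]+S[:i]):
  rot[0] = geeeefegfffgfffeggfe$
  rot[1] = eeeefegfffgfffeggfe$g
  rot[2] = eeefegfffgfffeggfe$ge
  rot[3] = eefegfffgfffeggfe$gee
  rot[4] = efegfffgfffeggfe$geee
  rot[5] = fegfffgfffeggfe$geeee
  rot[6] = egfffgfffeggfe$geeeef
  rot[7] = gfffgfffeggfe$geeeefe
  rot[8] = fffgfffeggfe$geeeefeg
  rot[9] = ffgfffeggfe$geeeefegf
  rot[10] = fgfffeggfe$geeeefegff
  rot[11] = gfffeggfe$geeeefegfff
  rot[12] = fffeggfe$geeeefegfffg
  rot[13] = ffeggfe$geeeefegfffgf
  rot[14] = feggfe$geeeefegfffgff
  rot[15] = eggfe$geeeefegfffgfff
  rot[16] = ggfe$geeeefegfffgfffe
  rot[17] = gfe$geeeefegfffgfffeg
  rot[18] = fe$geeeefegfffgfffegg
  rot[19] = e$geeeefegfffgfffeggf
  rot[20] = $geeeefegfffgfffeggfe
Sorted (with $ < everything):
  sorted[0] = $geeeefegfffgfffeggfe  (last char: 'e')
  sorted[1] = e$geeeefegfffgfffeggf  (last char: 'f')
  sorted[2] = eeeefegfffgfffeggfe$g  (last char: 'g')
  sorted[3] = eeefegfffgfffeggfe$ge  (last char: 'e')
  sorted[4] = eefegfffgfffeggfe$gee  (last char: 'e')
  sorted[5] = efegfffgfffeggfe$geee  (last char: 'e')
  sorted[6] = egfffgfffeggfe$geeeef  (last char: 'f')
  sorted[7] = eggfe$geeeefegfffgfff  (last char: 'f')
  sorted[8] = fe$geeeefegfffgfffegg  (last char: 'g')
  sorted[9] = fegfffgfffeggfe$geeee  (last char: 'e')
  sorted[10] = feggfe$geeeefegfffgff  (last char: 'f')
  sorted[11] = ffeggfe$geeeefegfffgf  (last char: 'f')
  sorted[12] = fffeggfe$geeeefegfffg  (last char: 'g')
  sorted[13] = fffgfffeggfe$geeeefeg  (last char: 'g')
  sorted[14] = ffgfffeggfe$geeeefegf  (last char: 'f')
  sorted[15] = fgfffeggfe$geeeefegff  (last char: 'f')
  sorted[16] = geeeefegfffgfffeggfe$  (last char: '$')
  sorted[17] = gfe$geeeefegfffgfffeg  (last char: 'g')
  sorted[18] = gfffeggfe$geeeefegfff  (last char: 'f')
  sorted[19] = gfffgfffeggfe$geeeefe  (last char: 'e')
  sorted[20] = ggfe$geeeefegfffgfffe  (last char: 'e')
Last column: efgeeeffgeffggff$gfee
Original string S is at sorted index 16

Answer: efgeeeffgeffggff$gfee
16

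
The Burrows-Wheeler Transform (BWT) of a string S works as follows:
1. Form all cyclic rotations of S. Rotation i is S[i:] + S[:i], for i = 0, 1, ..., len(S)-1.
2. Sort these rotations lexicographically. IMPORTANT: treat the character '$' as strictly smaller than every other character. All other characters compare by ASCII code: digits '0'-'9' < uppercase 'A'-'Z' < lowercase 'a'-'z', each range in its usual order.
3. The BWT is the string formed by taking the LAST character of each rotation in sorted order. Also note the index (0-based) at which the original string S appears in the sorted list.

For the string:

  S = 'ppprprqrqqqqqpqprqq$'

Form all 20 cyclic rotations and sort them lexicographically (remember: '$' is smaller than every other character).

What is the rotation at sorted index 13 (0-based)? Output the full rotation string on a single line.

Answer: qqqqpqprqq$ppprprqrq

Derivation:
All 20 rotations (rotation i = S[i:]+S[:i]):
  rot[0] = ppprprqrqqqqqpqprqq$
  rot[1] = pprprqrqqqqqpqprqq$p
  rot[2] = prprqrqqqqqpqprqq$pp
  rot[3] = rprqrqqqqqpqprqq$ppp
  rot[4] = prqrqqqqqpqprqq$pppr
  rot[5] = rqrqqqqqpqprqq$ppprp
  rot[6] = qrqqqqqpqprqq$ppprpr
  rot[7] = rqqqqqpqprqq$ppprprq
  rot[8] = qqqqqpqprqq$ppprprqr
  rot[9] = qqqqpqprqq$ppprprqrq
  rot[10] = qqqpqprqq$ppprprqrqq
  rot[11] = qqpqprqq$ppprprqrqqq
  rot[12] = qpqprqq$ppprprqrqqqq
  rot[13] = pqprqq$ppprprqrqqqqq
  rot[14] = qprqq$ppprprqrqqqqqp
  rot[15] = prqq$ppprprqrqqqqqpq
  rot[16] = rqq$ppprprqrqqqqqpqp
  rot[17] = qq$ppprprqrqqqqqpqpr
  rot[18] = q$ppprprqrqqqqqpqprq
  rot[19] = $ppprprqrqqqqqpqprqq
Sorted (with $ < everything):
  sorted[0] = $ppprprqrqqqqqpqprqq
  sorted[1] = ppprprqrqqqqqpqprqq$
  sorted[2] = pprprqrqqqqqpqprqq$p
  sorted[3] = pqprqq$ppprprqrqqqqq
  sorted[4] = prprqrqqqqqpqprqq$pp
  sorted[5] = prqq$ppprprqrqqqqqpq
  sorted[6] = prqrqqqqqpqprqq$pppr
  sorted[7] = q$ppprprqrqqqqqpqprq
  sorted[8] = qpqprqq$ppprprqrqqqq
  sorted[9] = qprqq$ppprprqrqqqqqp
  sorted[10] = qq$ppprprqrqqqqqpqpr
  sorted[11] = qqpqprqq$ppprprqrqqq
  sorted[12] = qqqpqprqq$ppprprqrqq
  sorted[13] = qqqqpqprqq$ppprprqrq
  sorted[14] = qqqqqpqprqq$ppprprqr
  sorted[15] = qrqqqqqpqprqq$ppprpr
  sorted[16] = rprqrqqqqqpqprqq$ppp
  sorted[17] = rqq$ppprprqrqqqqqpqp
  sorted[18] = rqqqqqpqprqq$ppprprq
  sorted[19] = rqrqqqqqpqprqq$ppprp
sorted[13] = qqqqpqprqq$ppprprqrq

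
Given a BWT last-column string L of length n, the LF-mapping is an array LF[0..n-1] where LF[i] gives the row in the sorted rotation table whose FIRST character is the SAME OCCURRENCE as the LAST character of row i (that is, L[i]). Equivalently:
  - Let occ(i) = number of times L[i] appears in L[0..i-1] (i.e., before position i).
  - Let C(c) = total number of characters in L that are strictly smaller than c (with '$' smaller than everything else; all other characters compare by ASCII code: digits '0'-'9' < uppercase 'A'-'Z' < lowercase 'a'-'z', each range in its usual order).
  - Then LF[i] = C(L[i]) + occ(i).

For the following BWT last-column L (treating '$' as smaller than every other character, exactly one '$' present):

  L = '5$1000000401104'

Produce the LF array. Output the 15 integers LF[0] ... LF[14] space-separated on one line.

Char counts: '$':1, '0':8, '1':3, '4':2, '5':1
C (first-col start): C('$')=0, C('0')=1, C('1')=9, C('4')=12, C('5')=14
L[0]='5': occ=0, LF[0]=C('5')+0=14+0=14
L[1]='$': occ=0, LF[1]=C('$')+0=0+0=0
L[2]='1': occ=0, LF[2]=C('1')+0=9+0=9
L[3]='0': occ=0, LF[3]=C('0')+0=1+0=1
L[4]='0': occ=1, LF[4]=C('0')+1=1+1=2
L[5]='0': occ=2, LF[5]=C('0')+2=1+2=3
L[6]='0': occ=3, LF[6]=C('0')+3=1+3=4
L[7]='0': occ=4, LF[7]=C('0')+4=1+4=5
L[8]='0': occ=5, LF[8]=C('0')+5=1+5=6
L[9]='4': occ=0, LF[9]=C('4')+0=12+0=12
L[10]='0': occ=6, LF[10]=C('0')+6=1+6=7
L[11]='1': occ=1, LF[11]=C('1')+1=9+1=10
L[12]='1': occ=2, LF[12]=C('1')+2=9+2=11
L[13]='0': occ=7, LF[13]=C('0')+7=1+7=8
L[14]='4': occ=1, LF[14]=C('4')+1=12+1=13

Answer: 14 0 9 1 2 3 4 5 6 12 7 10 11 8 13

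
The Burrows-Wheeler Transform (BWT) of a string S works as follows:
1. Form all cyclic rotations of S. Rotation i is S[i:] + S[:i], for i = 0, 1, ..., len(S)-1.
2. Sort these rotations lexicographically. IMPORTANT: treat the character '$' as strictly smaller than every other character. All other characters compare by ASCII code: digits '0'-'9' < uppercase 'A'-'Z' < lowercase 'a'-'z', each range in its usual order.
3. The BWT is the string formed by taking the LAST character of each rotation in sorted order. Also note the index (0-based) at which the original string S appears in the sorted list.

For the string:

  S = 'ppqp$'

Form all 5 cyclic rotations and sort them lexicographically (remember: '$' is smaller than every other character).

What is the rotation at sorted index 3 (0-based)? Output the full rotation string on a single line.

All 5 rotations (rotation i = S[i:]+S[:i]):
  rot[0] = ppqp$
  rot[1] = pqp$p
  rot[2] = qp$pp
  rot[3] = p$ppq
  rot[4] = $ppqp
Sorted (with $ < everything):
  sorted[0] = $ppqp
  sorted[1] = p$ppq
  sorted[2] = ppqp$
  sorted[3] = pqp$p
  sorted[4] = qp$pp
sorted[3] = pqp$p

Answer: pqp$p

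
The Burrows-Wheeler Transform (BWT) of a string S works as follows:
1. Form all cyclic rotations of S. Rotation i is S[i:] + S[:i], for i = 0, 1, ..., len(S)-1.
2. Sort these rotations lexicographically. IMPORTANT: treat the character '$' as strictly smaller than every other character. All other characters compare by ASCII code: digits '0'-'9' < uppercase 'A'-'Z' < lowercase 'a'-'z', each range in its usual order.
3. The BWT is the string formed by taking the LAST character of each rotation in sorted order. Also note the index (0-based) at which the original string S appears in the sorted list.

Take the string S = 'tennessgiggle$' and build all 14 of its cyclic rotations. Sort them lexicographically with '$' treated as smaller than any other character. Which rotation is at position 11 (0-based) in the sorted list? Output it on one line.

All 14 rotations (rotation i = S[i:]+S[:i]):
  rot[0] = tennessgiggle$
  rot[1] = ennessgiggle$t
  rot[2] = nnessgiggle$te
  rot[3] = nessgiggle$ten
  rot[4] = essgiggle$tenn
  rot[5] = ssgiggle$tenne
  rot[6] = sgiggle$tennes
  rot[7] = giggle$tenness
  rot[8] = iggle$tennessg
  rot[9] = ggle$tennessgi
  rot[10] = gle$tennessgig
  rot[11] = le$tennessgigg
  rot[12] = e$tennessgiggl
  rot[13] = $tennessgiggle
Sorted (with $ < everything):
  sorted[0] = $tennessgiggle
  sorted[1] = e$tennessgiggl
  sorted[2] = ennessgiggle$t
  sorted[3] = essgiggle$tenn
  sorted[4] = ggle$tennessgi
  sorted[5] = giggle$tenness
  sorted[6] = gle$tennessgig
  sorted[7] = iggle$tennessg
  sorted[8] = le$tennessgigg
  sorted[9] = nessgiggle$ten
  sorted[10] = nnessgiggle$te
  sorted[11] = sgiggle$tennes
  sorted[12] = ssgiggle$tenne
  sorted[13] = tennessgiggle$
sorted[11] = sgiggle$tennes

Answer: sgiggle$tennes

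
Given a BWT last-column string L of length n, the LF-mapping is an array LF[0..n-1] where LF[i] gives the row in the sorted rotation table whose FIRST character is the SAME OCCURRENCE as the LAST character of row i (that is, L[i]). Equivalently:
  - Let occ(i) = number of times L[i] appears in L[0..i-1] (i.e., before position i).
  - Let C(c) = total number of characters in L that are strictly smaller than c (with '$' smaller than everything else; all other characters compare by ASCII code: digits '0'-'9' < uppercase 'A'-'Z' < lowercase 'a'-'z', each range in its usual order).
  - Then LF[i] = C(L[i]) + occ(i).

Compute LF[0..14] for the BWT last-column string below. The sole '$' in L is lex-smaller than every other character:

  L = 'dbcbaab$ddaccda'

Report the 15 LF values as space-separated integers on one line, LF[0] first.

Answer: 11 5 8 6 1 2 7 0 12 13 3 9 10 14 4

Derivation:
Char counts: '$':1, 'a':4, 'b':3, 'c':3, 'd':4
C (first-col start): C('$')=0, C('a')=1, C('b')=5, C('c')=8, C('d')=11
L[0]='d': occ=0, LF[0]=C('d')+0=11+0=11
L[1]='b': occ=0, LF[1]=C('b')+0=5+0=5
L[2]='c': occ=0, LF[2]=C('c')+0=8+0=8
L[3]='b': occ=1, LF[3]=C('b')+1=5+1=6
L[4]='a': occ=0, LF[4]=C('a')+0=1+0=1
L[5]='a': occ=1, LF[5]=C('a')+1=1+1=2
L[6]='b': occ=2, LF[6]=C('b')+2=5+2=7
L[7]='$': occ=0, LF[7]=C('$')+0=0+0=0
L[8]='d': occ=1, LF[8]=C('d')+1=11+1=12
L[9]='d': occ=2, LF[9]=C('d')+2=11+2=13
L[10]='a': occ=2, LF[10]=C('a')+2=1+2=3
L[11]='c': occ=1, LF[11]=C('c')+1=8+1=9
L[12]='c': occ=2, LF[12]=C('c')+2=8+2=10
L[13]='d': occ=3, LF[13]=C('d')+3=11+3=14
L[14]='a': occ=3, LF[14]=C('a')+3=1+3=4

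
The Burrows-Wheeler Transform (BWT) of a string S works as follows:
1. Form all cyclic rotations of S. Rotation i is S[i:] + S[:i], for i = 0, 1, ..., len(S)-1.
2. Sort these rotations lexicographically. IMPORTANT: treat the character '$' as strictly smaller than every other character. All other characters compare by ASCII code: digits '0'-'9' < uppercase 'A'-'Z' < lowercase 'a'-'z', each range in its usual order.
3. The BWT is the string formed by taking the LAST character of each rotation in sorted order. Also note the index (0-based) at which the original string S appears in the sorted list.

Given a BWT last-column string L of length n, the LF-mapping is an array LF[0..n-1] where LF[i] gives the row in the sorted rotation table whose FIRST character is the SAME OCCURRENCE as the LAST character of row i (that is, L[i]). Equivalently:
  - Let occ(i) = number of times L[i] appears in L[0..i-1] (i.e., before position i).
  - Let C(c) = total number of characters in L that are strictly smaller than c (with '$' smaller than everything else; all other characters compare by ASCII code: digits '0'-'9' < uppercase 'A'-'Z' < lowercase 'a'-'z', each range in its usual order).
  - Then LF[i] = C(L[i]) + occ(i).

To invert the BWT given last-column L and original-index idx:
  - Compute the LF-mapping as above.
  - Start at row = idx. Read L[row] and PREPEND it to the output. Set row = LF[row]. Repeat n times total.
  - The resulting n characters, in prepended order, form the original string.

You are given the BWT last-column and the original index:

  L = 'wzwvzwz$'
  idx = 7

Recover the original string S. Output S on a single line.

Answer: zzwzvww$

Derivation:
LF mapping: 2 5 3 1 6 4 7 0
Walk LF starting at row 7, prepending L[row]:
  step 1: row=7, L[7]='$', prepend. Next row=LF[7]=0
  step 2: row=0, L[0]='w', prepend. Next row=LF[0]=2
  step 3: row=2, L[2]='w', prepend. Next row=LF[2]=3
  step 4: row=3, L[3]='v', prepend. Next row=LF[3]=1
  step 5: row=1, L[1]='z', prepend. Next row=LF[1]=5
  step 6: row=5, L[5]='w', prepend. Next row=LF[5]=4
  step 7: row=4, L[4]='z', prepend. Next row=LF[4]=6
  step 8: row=6, L[6]='z', prepend. Next row=LF[6]=7
Reversed output: zzwzvww$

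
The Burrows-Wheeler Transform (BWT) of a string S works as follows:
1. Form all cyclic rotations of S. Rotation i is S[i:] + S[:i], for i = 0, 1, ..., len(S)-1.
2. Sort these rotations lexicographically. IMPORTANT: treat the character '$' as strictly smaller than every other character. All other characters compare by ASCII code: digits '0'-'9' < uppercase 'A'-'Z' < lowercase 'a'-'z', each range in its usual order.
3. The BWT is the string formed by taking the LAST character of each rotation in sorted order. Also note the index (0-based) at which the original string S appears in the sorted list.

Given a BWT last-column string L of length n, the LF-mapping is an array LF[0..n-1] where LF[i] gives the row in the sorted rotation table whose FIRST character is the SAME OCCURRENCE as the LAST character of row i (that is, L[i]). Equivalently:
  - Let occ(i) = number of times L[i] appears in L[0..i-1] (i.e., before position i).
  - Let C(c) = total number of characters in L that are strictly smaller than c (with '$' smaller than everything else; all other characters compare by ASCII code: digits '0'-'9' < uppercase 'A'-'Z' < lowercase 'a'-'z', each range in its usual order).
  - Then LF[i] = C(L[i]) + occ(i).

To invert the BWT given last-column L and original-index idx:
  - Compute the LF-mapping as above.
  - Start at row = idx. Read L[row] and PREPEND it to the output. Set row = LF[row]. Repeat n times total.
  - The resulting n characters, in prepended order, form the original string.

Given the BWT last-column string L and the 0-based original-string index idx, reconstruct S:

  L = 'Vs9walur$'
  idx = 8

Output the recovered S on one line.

Answer: walrus9V$

Derivation:
LF mapping: 2 6 1 8 3 4 7 5 0
Walk LF starting at row 8, prepending L[row]:
  step 1: row=8, L[8]='$', prepend. Next row=LF[8]=0
  step 2: row=0, L[0]='V', prepend. Next row=LF[0]=2
  step 3: row=2, L[2]='9', prepend. Next row=LF[2]=1
  step 4: row=1, L[1]='s', prepend. Next row=LF[1]=6
  step 5: row=6, L[6]='u', prepend. Next row=LF[6]=7
  step 6: row=7, L[7]='r', prepend. Next row=LF[7]=5
  step 7: row=5, L[5]='l', prepend. Next row=LF[5]=4
  step 8: row=4, L[4]='a', prepend. Next row=LF[4]=3
  step 9: row=3, L[3]='w', prepend. Next row=LF[3]=8
Reversed output: walrus9V$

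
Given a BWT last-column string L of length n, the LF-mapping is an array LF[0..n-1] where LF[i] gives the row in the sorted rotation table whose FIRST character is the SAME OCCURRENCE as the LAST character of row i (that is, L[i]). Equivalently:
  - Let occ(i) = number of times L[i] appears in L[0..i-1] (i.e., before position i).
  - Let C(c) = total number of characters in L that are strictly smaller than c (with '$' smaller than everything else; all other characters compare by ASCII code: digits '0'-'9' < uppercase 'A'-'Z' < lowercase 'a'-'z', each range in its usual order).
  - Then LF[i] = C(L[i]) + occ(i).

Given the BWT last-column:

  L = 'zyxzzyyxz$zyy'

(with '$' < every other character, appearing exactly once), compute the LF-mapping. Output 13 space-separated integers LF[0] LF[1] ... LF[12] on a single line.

Char counts: '$':1, 'x':2, 'y':5, 'z':5
C (first-col start): C('$')=0, C('x')=1, C('y')=3, C('z')=8
L[0]='z': occ=0, LF[0]=C('z')+0=8+0=8
L[1]='y': occ=0, LF[1]=C('y')+0=3+0=3
L[2]='x': occ=0, LF[2]=C('x')+0=1+0=1
L[3]='z': occ=1, LF[3]=C('z')+1=8+1=9
L[4]='z': occ=2, LF[4]=C('z')+2=8+2=10
L[5]='y': occ=1, LF[5]=C('y')+1=3+1=4
L[6]='y': occ=2, LF[6]=C('y')+2=3+2=5
L[7]='x': occ=1, LF[7]=C('x')+1=1+1=2
L[8]='z': occ=3, LF[8]=C('z')+3=8+3=11
L[9]='$': occ=0, LF[9]=C('$')+0=0+0=0
L[10]='z': occ=4, LF[10]=C('z')+4=8+4=12
L[11]='y': occ=3, LF[11]=C('y')+3=3+3=6
L[12]='y': occ=4, LF[12]=C('y')+4=3+4=7

Answer: 8 3 1 9 10 4 5 2 11 0 12 6 7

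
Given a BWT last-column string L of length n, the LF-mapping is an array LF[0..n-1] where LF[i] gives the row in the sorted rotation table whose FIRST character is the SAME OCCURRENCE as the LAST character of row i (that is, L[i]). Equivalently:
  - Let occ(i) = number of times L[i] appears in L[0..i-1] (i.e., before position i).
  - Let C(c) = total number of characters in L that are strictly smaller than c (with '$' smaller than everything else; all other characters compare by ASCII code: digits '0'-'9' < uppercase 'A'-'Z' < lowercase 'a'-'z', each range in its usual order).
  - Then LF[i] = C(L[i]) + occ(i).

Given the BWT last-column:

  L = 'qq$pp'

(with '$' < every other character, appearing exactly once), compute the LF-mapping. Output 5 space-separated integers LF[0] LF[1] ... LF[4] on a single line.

Char counts: '$':1, 'p':2, 'q':2
C (first-col start): C('$')=0, C('p')=1, C('q')=3
L[0]='q': occ=0, LF[0]=C('q')+0=3+0=3
L[1]='q': occ=1, LF[1]=C('q')+1=3+1=4
L[2]='$': occ=0, LF[2]=C('$')+0=0+0=0
L[3]='p': occ=0, LF[3]=C('p')+0=1+0=1
L[4]='p': occ=1, LF[4]=C('p')+1=1+1=2

Answer: 3 4 0 1 2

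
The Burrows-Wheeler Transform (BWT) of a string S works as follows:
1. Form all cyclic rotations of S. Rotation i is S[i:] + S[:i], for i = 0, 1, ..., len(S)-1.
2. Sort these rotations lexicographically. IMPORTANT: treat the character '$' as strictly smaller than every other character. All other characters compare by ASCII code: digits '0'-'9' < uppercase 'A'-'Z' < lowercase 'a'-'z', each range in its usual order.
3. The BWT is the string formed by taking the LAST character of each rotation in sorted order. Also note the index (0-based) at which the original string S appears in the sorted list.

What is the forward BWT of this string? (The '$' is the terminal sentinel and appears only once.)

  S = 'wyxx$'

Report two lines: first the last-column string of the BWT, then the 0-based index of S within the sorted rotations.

All 5 rotations (rotation i = S[i:]+S[:i]):
  rot[0] = wyxx$
  rot[1] = yxx$w
  rot[2] = xx$wy
  rot[3] = x$wyx
  rot[4] = $wyxx
Sorted (with $ < everything):
  sorted[0] = $wyxx  (last char: 'x')
  sorted[1] = wyxx$  (last char: '$')
  sorted[2] = x$wyx  (last char: 'x')
  sorted[3] = xx$wy  (last char: 'y')
  sorted[4] = yxx$w  (last char: 'w')
Last column: x$xyw
Original string S is at sorted index 1

Answer: x$xyw
1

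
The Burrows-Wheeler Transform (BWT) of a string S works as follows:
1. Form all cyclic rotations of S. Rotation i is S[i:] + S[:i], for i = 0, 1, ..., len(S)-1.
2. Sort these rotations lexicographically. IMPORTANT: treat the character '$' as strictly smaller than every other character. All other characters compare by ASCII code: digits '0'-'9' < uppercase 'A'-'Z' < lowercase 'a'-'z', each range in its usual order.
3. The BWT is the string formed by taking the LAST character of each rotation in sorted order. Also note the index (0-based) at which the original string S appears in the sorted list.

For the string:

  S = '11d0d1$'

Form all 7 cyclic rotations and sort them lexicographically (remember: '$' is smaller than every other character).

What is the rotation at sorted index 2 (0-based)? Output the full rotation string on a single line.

Answer: 1$11d0d

Derivation:
All 7 rotations (rotation i = S[i:]+S[:i]):
  rot[0] = 11d0d1$
  rot[1] = 1d0d1$1
  rot[2] = d0d1$11
  rot[3] = 0d1$11d
  rot[4] = d1$11d0
  rot[5] = 1$11d0d
  rot[6] = $11d0d1
Sorted (with $ < everything):
  sorted[0] = $11d0d1
  sorted[1] = 0d1$11d
  sorted[2] = 1$11d0d
  sorted[3] = 11d0d1$
  sorted[4] = 1d0d1$1
  sorted[5] = d0d1$11
  sorted[6] = d1$11d0
sorted[2] = 1$11d0d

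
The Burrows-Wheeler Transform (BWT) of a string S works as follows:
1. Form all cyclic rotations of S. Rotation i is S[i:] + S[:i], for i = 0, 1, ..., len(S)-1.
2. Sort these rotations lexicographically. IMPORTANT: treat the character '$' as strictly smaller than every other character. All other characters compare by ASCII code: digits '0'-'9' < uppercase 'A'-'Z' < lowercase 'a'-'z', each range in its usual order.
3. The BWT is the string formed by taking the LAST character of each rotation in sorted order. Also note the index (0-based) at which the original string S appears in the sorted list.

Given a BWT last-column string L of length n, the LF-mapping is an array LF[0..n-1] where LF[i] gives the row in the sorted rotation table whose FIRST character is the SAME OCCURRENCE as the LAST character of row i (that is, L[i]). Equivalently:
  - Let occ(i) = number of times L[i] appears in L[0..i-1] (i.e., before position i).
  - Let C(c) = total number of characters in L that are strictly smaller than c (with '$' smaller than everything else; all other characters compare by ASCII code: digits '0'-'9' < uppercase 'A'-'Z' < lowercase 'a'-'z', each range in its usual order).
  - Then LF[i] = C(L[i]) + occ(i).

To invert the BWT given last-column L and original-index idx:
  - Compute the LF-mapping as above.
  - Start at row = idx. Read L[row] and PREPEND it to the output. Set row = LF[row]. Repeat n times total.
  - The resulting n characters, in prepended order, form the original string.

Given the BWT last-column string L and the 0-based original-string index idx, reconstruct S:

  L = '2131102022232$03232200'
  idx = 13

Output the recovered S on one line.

LF mapping: 9 6 18 7 8 1 10 2 11 12 13 19 14 0 3 20 15 21 16 17 4 5
Walk LF starting at row 13, prepending L[row]:
  step 1: row=13, L[13]='$', prepend. Next row=LF[13]=0
  step 2: row=0, L[0]='2', prepend. Next row=LF[0]=9
  step 3: row=9, L[9]='2', prepend. Next row=LF[9]=12
  step 4: row=12, L[12]='2', prepend. Next row=LF[12]=14
  step 5: row=14, L[14]='0', prepend. Next row=LF[14]=3
  step 6: row=3, L[3]='1', prepend. Next row=LF[3]=7
  step 7: row=7, L[7]='0', prepend. Next row=LF[7]=2
  step 8: row=2, L[2]='3', prepend. Next row=LF[2]=18
  step 9: row=18, L[18]='2', prepend. Next row=LF[18]=16
  step 10: row=16, L[16]='2', prepend. Next row=LF[16]=15
  step 11: row=15, L[15]='3', prepend. Next row=LF[15]=20
  step 12: row=20, L[20]='0', prepend. Next row=LF[20]=4
  step 13: row=4, L[4]='1', prepend. Next row=LF[4]=8
  step 14: row=8, L[8]='2', prepend. Next row=LF[8]=11
  step 15: row=11, L[11]='3', prepend. Next row=LF[11]=19
  step 16: row=19, L[19]='2', prepend. Next row=LF[19]=17
  step 17: row=17, L[17]='3', prepend. Next row=LF[17]=21
  step 18: row=21, L[21]='0', prepend. Next row=LF[21]=5
  step 19: row=5, L[5]='0', prepend. Next row=LF[5]=1
  step 20: row=1, L[1]='1', prepend. Next row=LF[1]=6
  step 21: row=6, L[6]='2', prepend. Next row=LF[6]=10
  step 22: row=10, L[10]='2', prepend. Next row=LF[10]=13
Reversed output: 221003232103223010222$

Answer: 221003232103223010222$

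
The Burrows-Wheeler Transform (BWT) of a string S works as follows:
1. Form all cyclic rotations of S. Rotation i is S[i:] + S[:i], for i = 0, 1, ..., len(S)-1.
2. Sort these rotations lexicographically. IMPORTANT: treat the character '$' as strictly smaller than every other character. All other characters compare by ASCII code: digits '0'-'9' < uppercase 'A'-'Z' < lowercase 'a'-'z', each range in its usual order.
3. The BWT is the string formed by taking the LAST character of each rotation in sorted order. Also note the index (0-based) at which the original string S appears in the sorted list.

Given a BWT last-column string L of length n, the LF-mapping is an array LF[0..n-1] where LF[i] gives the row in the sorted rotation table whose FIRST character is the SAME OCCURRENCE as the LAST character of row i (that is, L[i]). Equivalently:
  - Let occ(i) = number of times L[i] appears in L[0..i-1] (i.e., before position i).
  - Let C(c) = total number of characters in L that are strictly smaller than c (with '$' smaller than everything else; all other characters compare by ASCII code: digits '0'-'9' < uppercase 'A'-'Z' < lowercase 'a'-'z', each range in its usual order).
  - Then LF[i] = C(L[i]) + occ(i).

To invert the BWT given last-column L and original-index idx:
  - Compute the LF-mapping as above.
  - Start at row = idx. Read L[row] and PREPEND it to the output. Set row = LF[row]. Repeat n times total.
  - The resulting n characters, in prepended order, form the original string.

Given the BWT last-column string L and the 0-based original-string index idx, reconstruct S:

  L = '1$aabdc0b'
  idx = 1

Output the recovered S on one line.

Answer: 0cbdbaa1$

Derivation:
LF mapping: 2 0 3 4 5 8 7 1 6
Walk LF starting at row 1, prepending L[row]:
  step 1: row=1, L[1]='$', prepend. Next row=LF[1]=0
  step 2: row=0, L[0]='1', prepend. Next row=LF[0]=2
  step 3: row=2, L[2]='a', prepend. Next row=LF[2]=3
  step 4: row=3, L[3]='a', prepend. Next row=LF[3]=4
  step 5: row=4, L[4]='b', prepend. Next row=LF[4]=5
  step 6: row=5, L[5]='d', prepend. Next row=LF[5]=8
  step 7: row=8, L[8]='b', prepend. Next row=LF[8]=6
  step 8: row=6, L[6]='c', prepend. Next row=LF[6]=7
  step 9: row=7, L[7]='0', prepend. Next row=LF[7]=1
Reversed output: 0cbdbaa1$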